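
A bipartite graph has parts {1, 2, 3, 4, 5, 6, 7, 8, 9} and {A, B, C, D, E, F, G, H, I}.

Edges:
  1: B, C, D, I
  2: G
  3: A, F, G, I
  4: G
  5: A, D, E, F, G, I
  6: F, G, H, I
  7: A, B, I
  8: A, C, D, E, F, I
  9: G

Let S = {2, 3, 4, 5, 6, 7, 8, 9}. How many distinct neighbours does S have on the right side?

The union of neighbours of {2, 3, 4, 5, 6, 7, 8, 9} is {A, B, C, D, E, F, G, H, I}, which has 9 elements.
Since |N(S)| = 9 ≥ |S| = 8, Hall's condition holds for this subset.

9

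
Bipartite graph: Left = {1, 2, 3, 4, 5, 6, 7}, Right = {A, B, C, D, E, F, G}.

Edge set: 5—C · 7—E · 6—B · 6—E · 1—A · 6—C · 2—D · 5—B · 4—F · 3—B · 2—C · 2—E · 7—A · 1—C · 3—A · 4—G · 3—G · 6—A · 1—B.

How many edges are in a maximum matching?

7

A valid assignment of size 7: 1-A, 2-D, 3-G, 4-F, 5-C, 6-B, 7-E.
This saturates every left vertex, so 7 is the maximum.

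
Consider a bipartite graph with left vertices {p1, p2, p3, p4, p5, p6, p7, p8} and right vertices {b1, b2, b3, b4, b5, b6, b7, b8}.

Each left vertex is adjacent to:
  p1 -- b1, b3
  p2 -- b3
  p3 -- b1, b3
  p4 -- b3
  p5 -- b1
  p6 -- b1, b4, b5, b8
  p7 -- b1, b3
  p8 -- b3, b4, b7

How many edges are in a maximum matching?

4

A valid assignment of size 4: p1–b1, p2–b3, p6–b5, p8–b7.
The set {p1, p2, p3, p4, p5, p7} has only 2 neighbours ({b1, b3}), so by Hall's theorem at most 4 of the 8 left vertices can be matched.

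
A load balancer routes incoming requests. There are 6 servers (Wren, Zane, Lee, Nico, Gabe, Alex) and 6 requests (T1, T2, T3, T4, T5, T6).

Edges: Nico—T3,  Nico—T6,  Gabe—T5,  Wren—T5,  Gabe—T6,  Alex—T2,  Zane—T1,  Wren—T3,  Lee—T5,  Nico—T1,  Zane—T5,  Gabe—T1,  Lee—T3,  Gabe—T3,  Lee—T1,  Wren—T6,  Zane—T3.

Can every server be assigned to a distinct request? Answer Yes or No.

The set {Wren, Zane, Lee, Nico, Gabe} has only 4 neighbours ({T1, T3, T5, T6}), so by Hall's theorem at most 5 of the 6 servers can be matched.
Hence no matching covers every server.

No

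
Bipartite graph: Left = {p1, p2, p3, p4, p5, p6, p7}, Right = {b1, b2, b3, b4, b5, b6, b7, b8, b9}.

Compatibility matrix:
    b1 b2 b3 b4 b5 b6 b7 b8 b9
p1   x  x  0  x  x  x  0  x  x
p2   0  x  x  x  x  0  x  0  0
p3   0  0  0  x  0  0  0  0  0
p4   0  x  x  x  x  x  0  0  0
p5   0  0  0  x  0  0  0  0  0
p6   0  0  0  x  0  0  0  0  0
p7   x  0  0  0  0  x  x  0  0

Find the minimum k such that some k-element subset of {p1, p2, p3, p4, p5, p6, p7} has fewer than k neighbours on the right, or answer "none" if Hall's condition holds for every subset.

Take S = {p3, p5}. Its neighbourhood is {b4}, so |N(S)| = 1 < |S| = 2.
No single vertex violates Hall's condition since each has at least one neighbour, so 2 is the minimum.

2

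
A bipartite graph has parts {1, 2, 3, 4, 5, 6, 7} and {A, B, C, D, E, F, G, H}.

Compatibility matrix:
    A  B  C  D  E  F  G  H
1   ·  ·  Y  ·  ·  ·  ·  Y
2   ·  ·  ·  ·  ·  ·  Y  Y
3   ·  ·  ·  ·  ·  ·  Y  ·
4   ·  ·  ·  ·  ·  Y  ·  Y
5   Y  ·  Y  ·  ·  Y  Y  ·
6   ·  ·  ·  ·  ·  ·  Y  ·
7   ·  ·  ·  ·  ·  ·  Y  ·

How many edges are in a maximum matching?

One maximum matching: 1→C, 2→H, 3→G, 4→F, 5→A.
The set {3, 6, 7} has only 1 neighbour ({G}), so by Hall's theorem at most 5 of the 7 left vertices can be matched.

5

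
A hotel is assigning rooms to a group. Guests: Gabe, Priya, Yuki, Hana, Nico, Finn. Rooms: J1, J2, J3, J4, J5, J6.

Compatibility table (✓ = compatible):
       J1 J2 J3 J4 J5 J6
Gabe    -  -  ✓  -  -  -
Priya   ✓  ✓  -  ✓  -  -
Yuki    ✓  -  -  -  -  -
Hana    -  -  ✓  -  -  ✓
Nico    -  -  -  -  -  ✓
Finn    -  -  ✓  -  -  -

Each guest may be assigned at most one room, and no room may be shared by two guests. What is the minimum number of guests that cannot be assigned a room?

2

One maximum matching: Gabe–J3, Priya–J4, Yuki–J1, Hana–J6.
The set {Gabe, Hana, Nico, Finn} has only 2 neighbours ({J3, J6}), so by Hall's theorem at most 4 of the 6 guests can be matched.
That matches 4 of the 6, leaving 2 unmatched; no matching can do better.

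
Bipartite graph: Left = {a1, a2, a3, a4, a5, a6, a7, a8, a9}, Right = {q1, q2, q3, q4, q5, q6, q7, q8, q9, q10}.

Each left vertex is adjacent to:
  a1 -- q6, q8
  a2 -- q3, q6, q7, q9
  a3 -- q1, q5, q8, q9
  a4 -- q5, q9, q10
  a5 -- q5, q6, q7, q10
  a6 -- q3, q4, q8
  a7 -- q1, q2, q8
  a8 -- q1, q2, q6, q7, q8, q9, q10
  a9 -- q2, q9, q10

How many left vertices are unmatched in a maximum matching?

0

One maximum matching: a1-q6, a2-q9, a3-q5, a4-q10, a5-q7, a6-q4, a7-q8, a8-q1, a9-q2.
This saturates every left vertex, so 9 is the maximum.
That matches 9 of the 9, leaving 0 unmatched; no matching can do better.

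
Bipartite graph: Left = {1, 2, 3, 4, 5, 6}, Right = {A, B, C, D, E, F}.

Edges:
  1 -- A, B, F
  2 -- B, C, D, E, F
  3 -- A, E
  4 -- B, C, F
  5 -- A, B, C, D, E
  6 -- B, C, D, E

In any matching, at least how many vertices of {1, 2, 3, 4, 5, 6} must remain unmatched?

0

One maximum matching: 1–F, 2–E, 3–A, 4–C, 5–D, 6–B.
All 6 left vertices are matched, so no larger matching exists.
That matches 6 of the 6, leaving 0 unmatched; no matching can do better.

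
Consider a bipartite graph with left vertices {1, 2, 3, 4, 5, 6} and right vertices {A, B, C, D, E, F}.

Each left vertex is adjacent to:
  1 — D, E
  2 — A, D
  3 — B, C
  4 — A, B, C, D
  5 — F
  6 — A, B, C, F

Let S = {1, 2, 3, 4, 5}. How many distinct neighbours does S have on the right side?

6

The union of neighbours of {1, 2, 3, 4, 5} is {A, B, C, D, E, F}, which has 6 elements.
Since |N(S)| = 6 ≥ |S| = 5, Hall's condition holds for this subset.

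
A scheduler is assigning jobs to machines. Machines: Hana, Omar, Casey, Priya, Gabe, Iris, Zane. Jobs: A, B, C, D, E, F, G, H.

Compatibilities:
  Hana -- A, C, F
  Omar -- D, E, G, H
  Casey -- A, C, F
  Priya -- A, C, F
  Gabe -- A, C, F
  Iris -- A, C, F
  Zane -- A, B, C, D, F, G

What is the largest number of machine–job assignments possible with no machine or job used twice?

One maximum matching: Hana–A, Omar–E, Casey–C, Priya–F, Zane–G.
The set {Hana, Casey, Priya, Gabe, Iris} has only 3 neighbours ({A, C, F}), so by Hall's theorem at most 5 of the 7 machines can be matched.

5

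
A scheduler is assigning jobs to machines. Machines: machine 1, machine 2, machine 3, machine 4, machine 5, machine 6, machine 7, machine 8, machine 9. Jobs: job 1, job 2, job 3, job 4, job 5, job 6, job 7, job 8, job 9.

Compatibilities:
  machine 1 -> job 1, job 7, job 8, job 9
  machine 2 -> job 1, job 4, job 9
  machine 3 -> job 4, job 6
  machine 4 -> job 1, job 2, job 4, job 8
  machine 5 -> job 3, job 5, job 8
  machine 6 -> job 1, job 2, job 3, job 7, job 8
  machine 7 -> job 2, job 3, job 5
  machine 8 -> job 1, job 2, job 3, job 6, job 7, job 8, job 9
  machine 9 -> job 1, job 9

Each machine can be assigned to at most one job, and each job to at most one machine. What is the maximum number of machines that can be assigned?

One maximum matching: machine 1-job 8, machine 2-job 4, machine 3-job 6, machine 4-job 2, machine 5-job 3, machine 6-job 1, machine 7-job 5, machine 8-job 7, machine 9-job 9.
This saturates every machine, so 9 is the maximum.

9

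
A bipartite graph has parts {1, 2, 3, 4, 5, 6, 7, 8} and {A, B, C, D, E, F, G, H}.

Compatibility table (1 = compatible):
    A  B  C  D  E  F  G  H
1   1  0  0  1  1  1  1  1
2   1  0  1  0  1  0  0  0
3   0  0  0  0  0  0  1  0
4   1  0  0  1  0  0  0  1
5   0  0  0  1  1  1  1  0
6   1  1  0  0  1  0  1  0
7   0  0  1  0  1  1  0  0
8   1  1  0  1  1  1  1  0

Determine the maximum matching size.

One maximum matching: 1-E, 2-C, 3-G, 4-H, 5-D, 6-B, 7-F, 8-A.
All 8 left vertices are matched, so no larger matching exists.

8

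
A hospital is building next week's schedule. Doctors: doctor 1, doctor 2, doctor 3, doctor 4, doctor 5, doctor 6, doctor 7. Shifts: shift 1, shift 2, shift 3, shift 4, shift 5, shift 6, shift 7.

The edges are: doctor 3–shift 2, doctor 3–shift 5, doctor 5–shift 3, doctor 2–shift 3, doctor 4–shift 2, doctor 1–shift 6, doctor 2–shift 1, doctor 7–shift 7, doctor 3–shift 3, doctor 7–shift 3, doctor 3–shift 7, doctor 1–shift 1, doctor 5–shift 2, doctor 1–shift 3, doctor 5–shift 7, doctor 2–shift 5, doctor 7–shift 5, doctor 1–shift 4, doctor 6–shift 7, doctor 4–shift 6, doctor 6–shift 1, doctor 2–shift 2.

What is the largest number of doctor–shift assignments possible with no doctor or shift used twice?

For example, pair doctor 1→shift 4, doctor 2→shift 2, doctor 3→shift 7, doctor 4→shift 6, doctor 5→shift 3, doctor 6→shift 1, doctor 7→shift 5.
All 7 doctors are matched, so no larger matching exists.

7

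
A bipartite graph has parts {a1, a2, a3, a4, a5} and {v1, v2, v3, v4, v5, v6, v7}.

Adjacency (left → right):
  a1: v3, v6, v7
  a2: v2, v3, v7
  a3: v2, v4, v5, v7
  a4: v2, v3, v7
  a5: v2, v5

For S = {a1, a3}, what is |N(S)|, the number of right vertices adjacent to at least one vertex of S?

The union of neighbours of {a1, a3} is {v2, v3, v4, v5, v6, v7}, which has 6 elements.
Since |N(S)| = 6 ≥ |S| = 2, Hall's condition holds for this subset.

6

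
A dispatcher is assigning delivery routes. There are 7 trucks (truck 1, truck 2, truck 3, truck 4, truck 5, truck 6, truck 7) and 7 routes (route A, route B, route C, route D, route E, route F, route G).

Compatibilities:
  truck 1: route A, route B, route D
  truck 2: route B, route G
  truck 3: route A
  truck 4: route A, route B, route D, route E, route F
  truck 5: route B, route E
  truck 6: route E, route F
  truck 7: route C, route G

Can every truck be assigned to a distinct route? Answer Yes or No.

For example, pair truck 1-route D, truck 2-route G, truck 3-route A, truck 4-route F, truck 5-route B, truck 6-route E, truck 7-route C.
Every truck is matched, so this is a perfect matching.

Yes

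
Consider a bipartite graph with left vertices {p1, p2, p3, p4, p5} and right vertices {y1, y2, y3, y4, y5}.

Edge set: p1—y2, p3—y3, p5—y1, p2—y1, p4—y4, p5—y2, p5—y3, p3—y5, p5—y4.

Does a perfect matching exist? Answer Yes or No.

For example, pair p1-y2, p2-y1, p3-y5, p4-y4, p5-y3.
All 5 left vertices are covered.

Yes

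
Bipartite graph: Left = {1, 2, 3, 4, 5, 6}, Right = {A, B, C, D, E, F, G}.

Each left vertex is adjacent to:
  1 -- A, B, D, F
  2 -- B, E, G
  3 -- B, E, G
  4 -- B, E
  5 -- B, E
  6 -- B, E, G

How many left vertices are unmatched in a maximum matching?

2

A valid assignment of size 4: 1→F, 2→G, 3→E, 4→B.
The set {2, 3, 4, 5, 6} has only 3 neighbours ({B, E, G}), so by Hall's theorem at most 4 of the 6 left vertices can be matched.
That matches 4 of the 6, leaving 2 unmatched; no matching can do better.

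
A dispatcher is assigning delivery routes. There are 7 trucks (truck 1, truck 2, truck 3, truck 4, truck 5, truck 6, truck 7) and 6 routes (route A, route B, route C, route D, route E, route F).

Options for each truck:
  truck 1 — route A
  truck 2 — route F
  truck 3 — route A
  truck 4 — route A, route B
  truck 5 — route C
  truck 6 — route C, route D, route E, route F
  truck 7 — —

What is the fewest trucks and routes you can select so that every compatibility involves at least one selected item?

{truck 2, truck 4, truck 5, truck 6, route A} is a vertex cover of size 5: every edge has an endpoint in this set.
No smaller cover exists because truck 1–route A, truck 2–route F, truck 4–route B, truck 5–route C, truck 6–route E is a matching of size 5, and a cover must include an endpoint of each of these disjoint edges (König's theorem).

5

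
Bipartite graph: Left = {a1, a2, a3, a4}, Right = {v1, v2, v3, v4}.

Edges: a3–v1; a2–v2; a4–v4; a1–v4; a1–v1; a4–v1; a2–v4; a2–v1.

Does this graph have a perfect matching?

The set {a1, a3, a4} has only 2 neighbours ({v1, v4}), so by Hall's theorem at most 3 of the 4 left vertices can be matched.
Hence no matching covers every left vertex.

No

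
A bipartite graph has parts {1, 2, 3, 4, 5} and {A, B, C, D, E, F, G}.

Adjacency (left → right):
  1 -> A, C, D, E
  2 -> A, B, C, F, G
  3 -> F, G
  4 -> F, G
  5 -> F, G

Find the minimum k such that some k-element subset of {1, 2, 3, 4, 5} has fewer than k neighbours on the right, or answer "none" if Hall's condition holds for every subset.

3

Take S = {3, 4, 5}. Its neighbourhood is {F, G}, so |N(S)| = 2 < |S| = 3.
Every subset of size less than 3 has at least as many neighbours as members, so 3 is the minimum.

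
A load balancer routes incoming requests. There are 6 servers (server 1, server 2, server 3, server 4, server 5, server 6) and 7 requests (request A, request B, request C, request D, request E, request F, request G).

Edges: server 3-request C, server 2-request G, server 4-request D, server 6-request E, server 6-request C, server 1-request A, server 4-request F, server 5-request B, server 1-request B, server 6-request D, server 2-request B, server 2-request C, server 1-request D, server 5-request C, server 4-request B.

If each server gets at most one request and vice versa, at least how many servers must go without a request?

0

One maximum matching: server 1-request A, server 2-request G, server 3-request C, server 4-request D, server 5-request B, server 6-request E.
All 6 servers are matched, so no larger matching exists.
That matches 6 of the 6, leaving 0 unmatched; no matching can do better.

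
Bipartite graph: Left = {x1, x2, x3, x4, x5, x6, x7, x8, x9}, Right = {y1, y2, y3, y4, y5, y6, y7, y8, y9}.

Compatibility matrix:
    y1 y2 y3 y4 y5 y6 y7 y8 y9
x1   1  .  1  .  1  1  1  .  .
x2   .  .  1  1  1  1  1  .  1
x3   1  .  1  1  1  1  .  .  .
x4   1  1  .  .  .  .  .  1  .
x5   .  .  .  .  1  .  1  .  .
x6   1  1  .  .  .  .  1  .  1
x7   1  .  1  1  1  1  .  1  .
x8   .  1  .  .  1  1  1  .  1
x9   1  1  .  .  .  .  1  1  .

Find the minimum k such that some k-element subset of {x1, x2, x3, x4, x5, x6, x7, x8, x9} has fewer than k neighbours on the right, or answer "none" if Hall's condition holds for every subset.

none

A matching saturating every left vertex exists, for instance x1→y3, x2→y9, x3→y4, x4→y8, x5→y5, x6→y2, x7→y1, x8→y6, x9→y7.
By Hall's marriage theorem, this means |N(S)| ≥ |S| for every subset S, so no violating subset exists.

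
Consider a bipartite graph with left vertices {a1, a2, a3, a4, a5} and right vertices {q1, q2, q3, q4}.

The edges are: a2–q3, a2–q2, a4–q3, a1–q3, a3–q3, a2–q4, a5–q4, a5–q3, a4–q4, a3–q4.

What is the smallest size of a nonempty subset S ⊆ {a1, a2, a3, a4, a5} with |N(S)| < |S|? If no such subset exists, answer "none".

Take S = {a1, a3, a4}. Its neighbourhood is {q3, q4}, so |N(S)| = 2 < |S| = 3.
Every subset of size less than 3 has at least as many neighbours as members, so 3 is the minimum.

3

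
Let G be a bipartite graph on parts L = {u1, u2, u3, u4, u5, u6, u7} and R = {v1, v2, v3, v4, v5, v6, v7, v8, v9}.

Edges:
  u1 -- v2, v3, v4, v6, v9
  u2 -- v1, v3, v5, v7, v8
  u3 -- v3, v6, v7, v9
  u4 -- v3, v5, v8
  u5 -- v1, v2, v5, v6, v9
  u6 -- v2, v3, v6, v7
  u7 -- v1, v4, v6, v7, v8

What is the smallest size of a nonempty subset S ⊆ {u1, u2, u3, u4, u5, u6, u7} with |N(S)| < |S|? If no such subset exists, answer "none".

A matching saturating every left vertex exists, for instance u1→v4, u2→v1, u3→v3, u4→v8, u5→v2, u6→v7, u7→v6.
By Hall's marriage theorem, this means |N(S)| ≥ |S| for every subset S, so no violating subset exists.

none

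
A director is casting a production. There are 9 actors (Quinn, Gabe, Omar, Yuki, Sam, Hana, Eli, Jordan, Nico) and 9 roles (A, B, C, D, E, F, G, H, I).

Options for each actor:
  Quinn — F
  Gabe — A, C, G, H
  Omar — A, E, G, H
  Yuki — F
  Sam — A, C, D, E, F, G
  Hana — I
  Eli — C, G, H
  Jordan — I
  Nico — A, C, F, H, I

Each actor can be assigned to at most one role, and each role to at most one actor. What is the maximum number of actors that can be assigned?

A valid assignment of size 7: Quinn–F, Gabe–C, Omar–E, Sam–G, Hana–I, Eli–H, Nico–A.
The set {Quinn, Yuki, Hana, Jordan} has only 2 neighbours ({F, I}), so by Hall's theorem at most 7 of the 9 actors can be matched.

7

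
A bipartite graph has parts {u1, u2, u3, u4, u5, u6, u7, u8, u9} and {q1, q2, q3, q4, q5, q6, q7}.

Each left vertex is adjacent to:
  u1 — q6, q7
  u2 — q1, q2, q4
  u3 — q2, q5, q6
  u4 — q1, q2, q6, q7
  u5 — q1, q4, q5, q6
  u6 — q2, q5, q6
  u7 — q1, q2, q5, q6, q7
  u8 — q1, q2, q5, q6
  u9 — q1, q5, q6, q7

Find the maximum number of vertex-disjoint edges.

For example, pair u1–q7, u2–q1, u3–q5, u4–q6, u5–q4, u6–q2.
The set {u1, u2, u3, u4, u5, u6, u7, u8, u9} has only 6 neighbours ({q1, q2, q4, q5, q6, q7}), so by Hall's theorem at most 6 of the 9 left vertices can be matched.

6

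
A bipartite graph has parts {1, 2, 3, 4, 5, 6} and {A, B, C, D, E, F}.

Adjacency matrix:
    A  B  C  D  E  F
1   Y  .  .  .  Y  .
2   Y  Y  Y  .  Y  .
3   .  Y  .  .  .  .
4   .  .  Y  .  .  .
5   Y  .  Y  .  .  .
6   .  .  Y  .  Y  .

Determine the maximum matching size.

One maximum matching: 1→A, 2→E, 3→B, 4→C.
The set {1, 2, 3, 4, 5, 6} has only 4 neighbours ({A, B, C, E}), so by Hall's theorem at most 4 of the 6 left vertices can be matched.

4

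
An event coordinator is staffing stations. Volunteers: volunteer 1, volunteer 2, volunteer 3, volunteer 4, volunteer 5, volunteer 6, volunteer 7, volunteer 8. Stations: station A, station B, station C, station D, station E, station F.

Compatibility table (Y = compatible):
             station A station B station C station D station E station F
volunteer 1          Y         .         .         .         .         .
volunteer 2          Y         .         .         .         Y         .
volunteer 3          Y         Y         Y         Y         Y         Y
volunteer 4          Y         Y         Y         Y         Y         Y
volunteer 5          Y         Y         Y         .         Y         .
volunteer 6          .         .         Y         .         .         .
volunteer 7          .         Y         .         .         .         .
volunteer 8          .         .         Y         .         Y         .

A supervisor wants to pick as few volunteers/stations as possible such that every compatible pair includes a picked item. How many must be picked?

6

{volunteer 3, volunteer 4, station A, station B, station C, station E} is a vertex cover of size 6: every edge has an endpoint in this set.
No smaller cover exists because volunteer 1–station A, volunteer 2–station E, volunteer 3–station D, volunteer 4–station F, volunteer 5–station B, volunteer 6–station C is a matching of size 6, and a cover must include an endpoint of each of these disjoint edges (König's theorem).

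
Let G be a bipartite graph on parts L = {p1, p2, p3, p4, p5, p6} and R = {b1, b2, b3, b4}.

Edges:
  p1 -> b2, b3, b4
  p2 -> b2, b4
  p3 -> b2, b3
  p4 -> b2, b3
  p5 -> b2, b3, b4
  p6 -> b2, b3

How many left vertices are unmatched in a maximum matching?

3

One maximum matching: p1–b4, p2–b2, p3–b3.
The set {p1, p2, p3, p4, p5, p6} has only 3 neighbours ({b2, b3, b4}), so by Hall's theorem at most 3 of the 6 left vertices can be matched.
That matches 3 of the 6, leaving 3 unmatched; no matching can do better.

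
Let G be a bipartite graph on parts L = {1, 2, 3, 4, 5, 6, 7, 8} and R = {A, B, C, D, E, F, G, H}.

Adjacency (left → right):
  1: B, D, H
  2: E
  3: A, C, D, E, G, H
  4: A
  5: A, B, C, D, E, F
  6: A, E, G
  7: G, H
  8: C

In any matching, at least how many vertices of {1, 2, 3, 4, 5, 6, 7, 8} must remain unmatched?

0

For example, pair 1–B, 2–E, 3–D, 4–A, 5–F, 6–G, 7–H, 8–C.
All 8 left vertices are matched, so no larger matching exists.
That matches 8 of the 8, leaving 0 unmatched; no matching can do better.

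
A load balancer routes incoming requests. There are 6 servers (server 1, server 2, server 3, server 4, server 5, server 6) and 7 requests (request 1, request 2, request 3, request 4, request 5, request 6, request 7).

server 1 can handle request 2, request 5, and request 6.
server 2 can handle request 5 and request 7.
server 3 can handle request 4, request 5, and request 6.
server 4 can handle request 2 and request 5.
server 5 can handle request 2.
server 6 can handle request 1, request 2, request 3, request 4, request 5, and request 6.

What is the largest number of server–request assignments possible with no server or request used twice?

For example, pair server 1→request 6, server 2→request 7, server 3→request 4, server 4→request 5, server 5→request 2, server 6→request 3.
This saturates every server, so 6 is the maximum.

6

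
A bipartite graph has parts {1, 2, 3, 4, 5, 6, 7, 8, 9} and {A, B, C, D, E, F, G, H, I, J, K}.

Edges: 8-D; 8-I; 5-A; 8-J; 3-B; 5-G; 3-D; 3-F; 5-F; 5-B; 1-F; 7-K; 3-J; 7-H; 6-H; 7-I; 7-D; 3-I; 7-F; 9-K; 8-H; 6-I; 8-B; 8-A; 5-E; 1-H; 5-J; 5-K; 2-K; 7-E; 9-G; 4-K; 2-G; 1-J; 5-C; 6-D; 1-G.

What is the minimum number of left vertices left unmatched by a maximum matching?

1

For example, pair 1-H, 2-G, 3-B, 4-K, 5-A, 6-D, 7-E, 8-J.
The set {2, 4, 9} has only 2 neighbours ({G, K}), so by Hall's theorem at most 8 of the 9 left vertices can be matched.
That matches 8 of the 9, leaving 1 unmatched; no matching can do better.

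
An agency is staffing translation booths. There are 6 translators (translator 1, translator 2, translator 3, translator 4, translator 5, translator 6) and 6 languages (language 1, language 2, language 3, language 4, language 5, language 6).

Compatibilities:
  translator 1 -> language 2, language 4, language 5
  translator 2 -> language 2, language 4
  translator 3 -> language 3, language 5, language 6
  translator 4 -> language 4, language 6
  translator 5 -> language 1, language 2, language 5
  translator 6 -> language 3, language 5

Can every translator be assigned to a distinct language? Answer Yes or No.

Yes

A valid assignment of size 6: translator 1-language 5, translator 2-language 2, translator 3-language 6, translator 4-language 4, translator 5-language 1, translator 6-language 3.
Every translator is matched, so this is a perfect matching.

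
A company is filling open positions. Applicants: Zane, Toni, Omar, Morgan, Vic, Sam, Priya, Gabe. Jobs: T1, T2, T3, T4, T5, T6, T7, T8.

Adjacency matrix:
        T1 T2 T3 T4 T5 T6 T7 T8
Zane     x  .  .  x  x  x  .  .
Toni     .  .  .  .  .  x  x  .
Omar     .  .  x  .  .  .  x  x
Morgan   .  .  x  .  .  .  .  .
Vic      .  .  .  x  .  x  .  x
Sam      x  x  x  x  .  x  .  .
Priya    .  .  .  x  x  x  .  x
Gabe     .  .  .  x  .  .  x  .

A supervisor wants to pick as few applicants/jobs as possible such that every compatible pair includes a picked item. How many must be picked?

8

A maximum matching has 8 edges (e.g. Zane–T1, Toni–T6, Omar–T8, Morgan–T3, Vic–T4, Sam–T2, Priya–T5, Gabe–T7).
By König's theorem the minimum vertex cover has the same size. One such cover is {Zane, Toni, Omar, Morgan, Vic, Sam, Priya, Gabe}.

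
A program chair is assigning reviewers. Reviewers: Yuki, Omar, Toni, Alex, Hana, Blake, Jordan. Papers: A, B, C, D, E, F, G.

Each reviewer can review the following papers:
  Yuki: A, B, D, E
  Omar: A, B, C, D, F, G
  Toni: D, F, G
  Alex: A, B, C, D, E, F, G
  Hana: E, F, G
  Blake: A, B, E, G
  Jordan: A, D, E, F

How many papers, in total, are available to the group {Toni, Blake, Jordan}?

The union of neighbours of {Toni, Blake, Jordan} is {A, B, D, E, F, G}, which has 6 elements.
Since |N(S)| = 6 ≥ |S| = 3, Hall's condition holds for this subset.

6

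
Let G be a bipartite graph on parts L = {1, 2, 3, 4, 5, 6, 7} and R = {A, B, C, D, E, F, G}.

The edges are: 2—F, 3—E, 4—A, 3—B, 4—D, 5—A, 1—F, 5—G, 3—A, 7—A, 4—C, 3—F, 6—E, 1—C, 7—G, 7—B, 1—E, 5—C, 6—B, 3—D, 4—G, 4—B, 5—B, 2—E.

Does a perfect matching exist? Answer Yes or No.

A valid assignment of size 7: 1-C, 2-F, 3-D, 4-A, 5-G, 6-E, 7-B.
All 7 left vertices are covered.

Yes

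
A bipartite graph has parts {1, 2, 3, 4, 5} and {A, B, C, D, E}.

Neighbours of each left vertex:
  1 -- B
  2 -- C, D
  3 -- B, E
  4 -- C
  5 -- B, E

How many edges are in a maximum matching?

A valid assignment of size 4: 1-B, 2-D, 3-E, 4-C.
The set {1, 3, 5} has only 2 neighbours ({B, E}), so by Hall's theorem at most 4 of the 5 left vertices can be matched.

4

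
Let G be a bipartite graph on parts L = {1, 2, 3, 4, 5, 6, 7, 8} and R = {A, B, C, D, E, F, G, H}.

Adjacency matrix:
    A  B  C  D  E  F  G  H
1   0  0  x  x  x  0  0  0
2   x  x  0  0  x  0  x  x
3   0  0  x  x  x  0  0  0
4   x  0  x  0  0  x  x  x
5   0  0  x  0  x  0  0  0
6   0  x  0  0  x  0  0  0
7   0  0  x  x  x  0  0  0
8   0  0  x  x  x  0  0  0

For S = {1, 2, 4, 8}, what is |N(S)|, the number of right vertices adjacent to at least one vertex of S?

The union of neighbours of {1, 2, 4, 8} is {A, B, C, D, E, F, G, H}, which has 8 elements.
Since |N(S)| = 8 ≥ |S| = 4, Hall's condition holds for this subset.

8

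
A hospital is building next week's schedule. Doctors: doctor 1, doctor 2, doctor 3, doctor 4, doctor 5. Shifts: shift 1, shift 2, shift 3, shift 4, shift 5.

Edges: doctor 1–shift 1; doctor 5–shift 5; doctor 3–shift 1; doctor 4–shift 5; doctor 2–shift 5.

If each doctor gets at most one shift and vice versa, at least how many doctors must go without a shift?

3

For example, pair doctor 1→shift 1, doctor 2→shift 5.
The set {doctor 1, doctor 2, doctor 3, doctor 4, doctor 5} has only 2 neighbours ({shift 1, shift 5}), so by Hall's theorem at most 2 of the 5 doctors can be matched.
That matches 2 of the 5, leaving 3 unmatched; no matching can do better.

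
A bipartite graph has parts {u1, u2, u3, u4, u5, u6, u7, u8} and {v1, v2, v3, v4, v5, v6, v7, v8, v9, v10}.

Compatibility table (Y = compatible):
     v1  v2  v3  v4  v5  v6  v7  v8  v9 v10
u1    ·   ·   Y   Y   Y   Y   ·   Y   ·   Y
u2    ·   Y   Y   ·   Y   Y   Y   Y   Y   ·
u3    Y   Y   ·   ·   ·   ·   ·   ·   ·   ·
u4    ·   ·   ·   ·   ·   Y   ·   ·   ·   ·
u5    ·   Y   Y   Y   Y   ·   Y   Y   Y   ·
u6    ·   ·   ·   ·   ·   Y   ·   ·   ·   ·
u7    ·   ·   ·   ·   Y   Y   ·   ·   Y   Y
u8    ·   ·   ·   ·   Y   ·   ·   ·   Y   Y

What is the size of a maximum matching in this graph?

A valid assignment of size 7: u1-v3, u2-v8, u3-v1, u4-v6, u5-v2, u7-v9, u8-v10.
The set {u4, u6} has only 1 neighbour ({v6}), so by Hall's theorem at most 7 of the 8 left vertices can be matched.

7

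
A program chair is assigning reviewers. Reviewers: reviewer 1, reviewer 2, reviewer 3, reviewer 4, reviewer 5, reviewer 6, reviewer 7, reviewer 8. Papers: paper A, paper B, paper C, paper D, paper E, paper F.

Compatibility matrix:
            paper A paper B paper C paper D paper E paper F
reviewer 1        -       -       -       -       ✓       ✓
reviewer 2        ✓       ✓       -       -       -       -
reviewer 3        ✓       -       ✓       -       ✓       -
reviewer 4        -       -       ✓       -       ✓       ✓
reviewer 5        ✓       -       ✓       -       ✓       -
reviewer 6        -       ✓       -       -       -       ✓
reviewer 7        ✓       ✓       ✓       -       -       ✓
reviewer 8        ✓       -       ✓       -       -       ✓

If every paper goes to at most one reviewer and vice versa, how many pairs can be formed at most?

A valid assignment of size 5: reviewer 1–paper F, reviewer 2–paper B, reviewer 3–paper A, reviewer 4–paper C, reviewer 5–paper E.
The set {reviewer 1, reviewer 2, reviewer 3, reviewer 4, reviewer 5, reviewer 6, reviewer 7, reviewer 8} has only 5 neighbours ({paper A, paper B, paper C, paper E, paper F}), so by Hall's theorem at most 5 of the 8 reviewers can be matched.

5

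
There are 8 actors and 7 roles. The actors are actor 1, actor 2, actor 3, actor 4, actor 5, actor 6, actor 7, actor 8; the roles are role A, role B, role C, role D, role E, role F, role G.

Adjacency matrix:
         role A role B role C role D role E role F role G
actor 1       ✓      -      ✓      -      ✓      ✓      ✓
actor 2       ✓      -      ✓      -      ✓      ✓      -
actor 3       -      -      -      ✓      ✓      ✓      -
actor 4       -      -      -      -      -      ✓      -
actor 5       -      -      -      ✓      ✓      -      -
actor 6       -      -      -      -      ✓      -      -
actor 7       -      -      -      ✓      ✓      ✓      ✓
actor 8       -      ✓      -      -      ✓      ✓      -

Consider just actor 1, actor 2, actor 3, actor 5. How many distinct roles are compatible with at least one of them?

The union of neighbours of {actor 1, actor 2, actor 3, actor 5} is {role A, role C, role D, role E, role F, role G}, which has 6 elements.
Since |N(S)| = 6 ≥ |S| = 4, Hall's condition holds for this subset.

6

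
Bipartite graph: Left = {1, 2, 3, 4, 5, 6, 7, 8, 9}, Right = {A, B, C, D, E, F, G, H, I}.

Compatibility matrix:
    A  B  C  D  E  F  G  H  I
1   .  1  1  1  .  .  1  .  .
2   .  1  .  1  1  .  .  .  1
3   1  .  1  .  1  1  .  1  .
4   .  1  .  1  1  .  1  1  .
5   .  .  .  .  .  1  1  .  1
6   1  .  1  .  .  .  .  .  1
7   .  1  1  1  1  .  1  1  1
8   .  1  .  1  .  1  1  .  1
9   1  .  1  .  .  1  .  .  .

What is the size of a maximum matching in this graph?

9

A valid assignment of size 9: 1–C, 2–E, 3–A, 4–D, 5–G, 6–I, 7–H, 8–B, 9–F.
All 9 left vertices are matched, so no larger matching exists.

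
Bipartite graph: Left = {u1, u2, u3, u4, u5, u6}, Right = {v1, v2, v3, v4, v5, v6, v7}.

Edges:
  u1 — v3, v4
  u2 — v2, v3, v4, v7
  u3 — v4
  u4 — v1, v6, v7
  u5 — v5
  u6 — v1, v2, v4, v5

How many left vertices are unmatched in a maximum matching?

A valid assignment of size 6: u1-v3, u2-v7, u3-v4, u4-v6, u5-v5, u6-v2.
All 6 left vertices are matched, so no larger matching exists.
That matches 6 of the 6, leaving 0 unmatched; no matching can do better.

0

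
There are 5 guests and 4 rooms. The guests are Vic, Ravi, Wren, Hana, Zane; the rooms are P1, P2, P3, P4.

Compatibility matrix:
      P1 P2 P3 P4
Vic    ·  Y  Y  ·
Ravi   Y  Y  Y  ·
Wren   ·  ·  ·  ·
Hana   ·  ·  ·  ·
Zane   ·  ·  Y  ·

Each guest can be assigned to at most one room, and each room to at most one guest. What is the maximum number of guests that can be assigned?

A valid assignment of size 3: Vic→P2, Ravi→P1, Zane→P3.
The set {Wren, Hana} has only 0 neighbours (∅), so by Hall's theorem at most 3 of the 5 guests can be matched.

3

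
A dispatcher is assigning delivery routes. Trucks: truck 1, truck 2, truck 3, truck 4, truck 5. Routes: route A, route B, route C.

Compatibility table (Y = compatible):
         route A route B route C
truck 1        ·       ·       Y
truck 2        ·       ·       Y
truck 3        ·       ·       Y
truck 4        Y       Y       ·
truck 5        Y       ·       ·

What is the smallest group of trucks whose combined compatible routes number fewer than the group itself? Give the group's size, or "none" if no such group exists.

Take S = {truck 1, truck 2}. Its neighbourhood is {route C}, so |N(S)| = 1 < |S| = 2.
No single vertex violates Hall's condition since each has at least one neighbour, so 2 is the minimum.

2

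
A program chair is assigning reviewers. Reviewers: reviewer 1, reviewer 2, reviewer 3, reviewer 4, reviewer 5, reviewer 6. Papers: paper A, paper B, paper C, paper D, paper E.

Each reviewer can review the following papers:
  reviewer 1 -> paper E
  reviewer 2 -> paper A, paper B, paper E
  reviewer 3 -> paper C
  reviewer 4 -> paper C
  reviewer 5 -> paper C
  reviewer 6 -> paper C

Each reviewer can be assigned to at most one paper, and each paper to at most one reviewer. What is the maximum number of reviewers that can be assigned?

3

For example, pair reviewer 1→paper E, reviewer 2→paper B, reviewer 3→paper C.
The set {reviewer 3, reviewer 4, reviewer 5, reviewer 6} has only 1 neighbour ({paper C}), so by Hall's theorem at most 3 of the 6 reviewers can be matched.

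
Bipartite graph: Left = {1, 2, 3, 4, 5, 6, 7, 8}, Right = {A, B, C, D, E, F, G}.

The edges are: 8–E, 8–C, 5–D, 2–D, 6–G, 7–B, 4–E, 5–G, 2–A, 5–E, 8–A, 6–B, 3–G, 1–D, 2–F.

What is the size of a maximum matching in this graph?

6

A valid assignment of size 6: 1-D, 2-F, 3-G, 4-E, 6-B, 8-C.
The set {1, 3, 4, 5, 6, 7} has only 4 neighbours ({B, D, E, G}), so by Hall's theorem at most 6 of the 8 left vertices can be matched.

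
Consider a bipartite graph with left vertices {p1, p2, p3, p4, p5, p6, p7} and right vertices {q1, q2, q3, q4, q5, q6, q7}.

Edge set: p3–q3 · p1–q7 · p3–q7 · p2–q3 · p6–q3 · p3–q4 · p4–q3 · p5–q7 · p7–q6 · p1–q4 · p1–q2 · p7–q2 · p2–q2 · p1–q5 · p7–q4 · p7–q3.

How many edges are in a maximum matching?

A valid assignment of size 6: p1-q5, p2-q2, p3-q4, p4-q3, p5-q7, p7-q6.
The set {p4, p6} has only 1 neighbour ({q3}), so by Hall's theorem at most 6 of the 7 left vertices can be matched.

6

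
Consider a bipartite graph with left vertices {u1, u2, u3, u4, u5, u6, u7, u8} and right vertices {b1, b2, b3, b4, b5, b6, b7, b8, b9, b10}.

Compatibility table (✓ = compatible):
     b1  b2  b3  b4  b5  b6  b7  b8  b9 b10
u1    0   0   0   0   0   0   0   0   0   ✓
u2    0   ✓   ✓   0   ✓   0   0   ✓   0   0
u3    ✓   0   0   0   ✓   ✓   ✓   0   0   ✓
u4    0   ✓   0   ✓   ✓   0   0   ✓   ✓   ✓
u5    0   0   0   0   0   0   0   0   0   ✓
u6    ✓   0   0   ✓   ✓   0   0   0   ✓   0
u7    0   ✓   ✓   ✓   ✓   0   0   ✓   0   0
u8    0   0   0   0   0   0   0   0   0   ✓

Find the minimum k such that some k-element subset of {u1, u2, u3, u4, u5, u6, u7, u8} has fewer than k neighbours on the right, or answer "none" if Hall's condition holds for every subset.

2

Take S = {u1, u5}. Its neighbourhood is {b10}, so |N(S)| = 1 < |S| = 2.
No single vertex violates Hall's condition since each has at least one neighbour, so 2 is the minimum.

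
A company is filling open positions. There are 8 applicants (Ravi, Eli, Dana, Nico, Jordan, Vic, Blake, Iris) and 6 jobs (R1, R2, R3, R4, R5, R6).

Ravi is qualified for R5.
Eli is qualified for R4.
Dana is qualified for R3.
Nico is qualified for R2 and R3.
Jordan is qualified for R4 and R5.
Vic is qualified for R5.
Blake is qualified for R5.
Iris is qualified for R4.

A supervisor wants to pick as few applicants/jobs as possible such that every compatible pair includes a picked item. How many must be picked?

A maximum matching has 4 edges (e.g. Ravi–R5, Eli–R4, Dana–R3, Nico–R2).
By König's theorem the minimum vertex cover has the same size. One such cover is {Dana, Nico, R4, R5}.

4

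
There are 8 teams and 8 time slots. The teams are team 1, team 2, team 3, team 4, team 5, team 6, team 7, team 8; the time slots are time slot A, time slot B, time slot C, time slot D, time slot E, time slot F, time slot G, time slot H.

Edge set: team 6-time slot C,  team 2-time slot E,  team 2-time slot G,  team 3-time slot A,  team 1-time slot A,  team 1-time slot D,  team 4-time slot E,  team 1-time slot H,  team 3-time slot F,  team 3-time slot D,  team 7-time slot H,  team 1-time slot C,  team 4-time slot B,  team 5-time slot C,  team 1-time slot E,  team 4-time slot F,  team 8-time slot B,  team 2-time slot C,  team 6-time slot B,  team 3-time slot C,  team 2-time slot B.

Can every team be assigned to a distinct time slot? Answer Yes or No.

No

The set {team 5, team 6, team 8} has only 2 neighbours ({time slot B, time slot C}), so by Hall's theorem at most 7 of the 8 teams can be matched.
Hence no matching covers every team.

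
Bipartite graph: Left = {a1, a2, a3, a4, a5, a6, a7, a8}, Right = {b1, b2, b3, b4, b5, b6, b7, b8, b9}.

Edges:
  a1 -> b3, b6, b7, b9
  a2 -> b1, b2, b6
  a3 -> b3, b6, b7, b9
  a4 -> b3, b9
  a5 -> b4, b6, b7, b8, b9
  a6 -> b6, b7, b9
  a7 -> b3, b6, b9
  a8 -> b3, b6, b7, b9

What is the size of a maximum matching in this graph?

6

For example, pair a1→b7, a2→b2, a3→b3, a4→b9, a5→b4, a6→b6.
The set {a1, a3, a4, a6, a7, a8} has only 4 neighbours ({b3, b6, b7, b9}), so by Hall's theorem at most 6 of the 8 left vertices can be matched.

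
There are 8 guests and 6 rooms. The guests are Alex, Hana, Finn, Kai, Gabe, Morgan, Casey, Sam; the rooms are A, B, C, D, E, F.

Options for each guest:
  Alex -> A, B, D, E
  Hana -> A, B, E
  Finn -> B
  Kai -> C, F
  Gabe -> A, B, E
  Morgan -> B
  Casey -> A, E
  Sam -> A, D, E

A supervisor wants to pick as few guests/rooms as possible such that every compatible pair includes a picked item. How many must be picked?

5

{Kai, A, B, D, E} is a vertex cover of size 5: every edge has an endpoint in this set.
No smaller cover exists because Alex–D, Hana–A, Finn–B, Kai–F, Gabe–E is a matching of size 5, and a cover must include an endpoint of each of these disjoint edges (König's theorem).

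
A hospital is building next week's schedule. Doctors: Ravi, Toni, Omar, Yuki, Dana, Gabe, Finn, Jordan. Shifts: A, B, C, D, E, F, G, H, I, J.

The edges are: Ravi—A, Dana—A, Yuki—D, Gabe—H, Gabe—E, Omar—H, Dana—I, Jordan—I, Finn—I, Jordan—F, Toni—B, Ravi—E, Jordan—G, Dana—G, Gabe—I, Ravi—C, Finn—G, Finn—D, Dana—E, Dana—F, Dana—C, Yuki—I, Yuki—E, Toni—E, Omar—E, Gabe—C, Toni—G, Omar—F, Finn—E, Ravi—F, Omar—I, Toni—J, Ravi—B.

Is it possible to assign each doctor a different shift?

Yes

One maximum matching: Ravi→A, Toni→B, Omar→H, Yuki→D, Dana→G, Gabe→C, Finn→E, Jordan→F.
All 8 doctors are covered.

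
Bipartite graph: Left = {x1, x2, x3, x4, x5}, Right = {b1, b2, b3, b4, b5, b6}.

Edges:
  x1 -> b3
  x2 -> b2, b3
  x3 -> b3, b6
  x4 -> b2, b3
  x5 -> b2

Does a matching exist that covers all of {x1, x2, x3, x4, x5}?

The set {x1, x2, x4, x5} has only 2 neighbours ({b2, b3}), so by Hall's theorem at most 3 of the 5 left vertices can be matched.
Hence no matching covers every left vertex.

No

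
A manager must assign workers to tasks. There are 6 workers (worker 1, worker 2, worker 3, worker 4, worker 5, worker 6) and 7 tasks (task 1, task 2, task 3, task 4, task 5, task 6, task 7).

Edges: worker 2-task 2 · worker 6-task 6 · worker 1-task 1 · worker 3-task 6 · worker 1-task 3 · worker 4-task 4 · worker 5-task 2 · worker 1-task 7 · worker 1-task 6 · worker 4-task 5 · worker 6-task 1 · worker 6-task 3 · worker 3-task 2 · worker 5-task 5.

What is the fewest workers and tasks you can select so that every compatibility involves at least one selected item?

{worker 1, worker 2, worker 3, worker 4, worker 5, worker 6} is a vertex cover of size 6: every edge has an endpoint in this set.
No smaller cover exists because worker 1–task 7, worker 2–task 2, worker 3–task 6, worker 4–task 4, worker 5–task 5, worker 6–task 1 is a matching of size 6, and a cover must include an endpoint of each of these disjoint edges (König's theorem).

6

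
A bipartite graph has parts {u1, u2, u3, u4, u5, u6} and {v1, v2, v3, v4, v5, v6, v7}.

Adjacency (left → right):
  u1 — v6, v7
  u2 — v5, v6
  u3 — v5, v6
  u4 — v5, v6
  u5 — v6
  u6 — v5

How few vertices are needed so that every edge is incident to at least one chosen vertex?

3

{u1, v5, v6} is a vertex cover of size 3: every edge has an endpoint in this set.
No smaller cover exists because u1–v7, u2–v5, u3–v6 is a matching of size 3, and a cover must include an endpoint of each of these disjoint edges (König's theorem).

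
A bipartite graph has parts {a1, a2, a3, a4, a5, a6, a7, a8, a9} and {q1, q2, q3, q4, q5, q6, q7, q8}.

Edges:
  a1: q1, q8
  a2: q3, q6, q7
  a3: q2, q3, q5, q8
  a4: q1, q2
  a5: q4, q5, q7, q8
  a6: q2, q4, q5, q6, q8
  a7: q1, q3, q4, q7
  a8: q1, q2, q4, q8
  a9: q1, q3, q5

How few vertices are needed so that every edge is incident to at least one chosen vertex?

8

A maximum matching has 8 edges (e.g. a1–q1, a2–q6, a3–q5, a4–q2, a5–q7, a6–q4, a7–q3, a8–q8).
By König's theorem the minimum vertex cover has the same size. One such cover is {q1, q2, q3, q4, q5, q6, q7, q8}.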